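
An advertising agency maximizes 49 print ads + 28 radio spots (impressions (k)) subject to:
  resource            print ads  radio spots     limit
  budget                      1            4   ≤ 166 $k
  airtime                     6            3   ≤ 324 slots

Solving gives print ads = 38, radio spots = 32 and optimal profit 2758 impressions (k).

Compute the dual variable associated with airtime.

8

Check each constraint at x*: budget 166/166 (tight); airtime 324/324 (tight).
Dual feasibility on the basic columns requires 1·y_budget + 6·y_airtime = 49, 4·y_budget + 3·y_airtime = 28.
This yields shadow prices y_budget = 1, y_airtime = 8.
Shadow price of airtime = 8.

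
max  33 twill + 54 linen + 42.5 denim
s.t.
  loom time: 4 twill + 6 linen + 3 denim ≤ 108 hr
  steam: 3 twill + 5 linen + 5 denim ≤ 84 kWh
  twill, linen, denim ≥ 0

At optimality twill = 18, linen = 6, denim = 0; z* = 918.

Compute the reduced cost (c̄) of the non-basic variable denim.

Check each constraint at x*: loom time 108/108 (tight); steam 84/84 (tight).
The binding rows give the dual system: 4·y_loom time + 3·y_steam = 33 and 6·y_loom time + 5·y_steam = 54.
→ y_loom time = 1.5 and y_steam = 9.
Reduced cost of denim: c₃ − yᵀa₃ = 42.5 − (1.5·3 + 9·5) = 42.5 − 49.5 = -7.

-7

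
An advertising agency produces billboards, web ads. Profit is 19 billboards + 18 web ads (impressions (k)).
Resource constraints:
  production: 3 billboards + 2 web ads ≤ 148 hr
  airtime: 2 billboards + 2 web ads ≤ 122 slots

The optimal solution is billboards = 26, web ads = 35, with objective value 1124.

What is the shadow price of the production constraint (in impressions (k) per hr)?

At the optimum: production uses 148 of 148 (binding); airtime uses 122 of 122 (binding).
The binding rows give the dual system: 3·y_production + 2·y_airtime = 19 and 2·y_production + 2·y_airtime = 18.
This yields shadow prices y_production = 1, y_airtime = 8.
Shadow price of production = 1.

1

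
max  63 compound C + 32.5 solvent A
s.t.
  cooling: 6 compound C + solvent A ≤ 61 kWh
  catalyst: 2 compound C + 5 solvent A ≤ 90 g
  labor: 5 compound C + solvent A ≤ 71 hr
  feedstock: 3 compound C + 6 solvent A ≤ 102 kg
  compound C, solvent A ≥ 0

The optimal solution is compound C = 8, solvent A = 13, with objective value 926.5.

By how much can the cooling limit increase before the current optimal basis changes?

Binding constraints: cooling, feedstock. The basis is B = [[6,1],[3,6]] with det 33.
Per unit increase in cooling, x* moves by d = (0.1818, -0.0909).
The basis stays optimal until labor becomes binding; allowable increase = 22 kWh.

22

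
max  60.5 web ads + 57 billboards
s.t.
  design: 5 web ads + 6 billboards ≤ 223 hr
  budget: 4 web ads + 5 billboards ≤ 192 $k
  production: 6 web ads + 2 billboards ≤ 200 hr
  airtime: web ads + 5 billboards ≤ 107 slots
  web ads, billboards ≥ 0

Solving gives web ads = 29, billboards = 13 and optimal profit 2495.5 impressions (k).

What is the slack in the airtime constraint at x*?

airtime used = 1·29 + 5·13 = 94; slack = 107 − 94 = 13.

13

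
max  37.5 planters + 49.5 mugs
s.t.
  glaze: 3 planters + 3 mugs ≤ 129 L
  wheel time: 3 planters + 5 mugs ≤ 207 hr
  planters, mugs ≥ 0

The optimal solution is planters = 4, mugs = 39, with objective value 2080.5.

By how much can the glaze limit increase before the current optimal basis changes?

78

Binding constraints: glaze, wheel time. The basis is B = [[3,3],[3,5]] with det 6.
Per unit increase in glaze, x* moves by d = (0.8333, -0.5).
The basis stays optimal until mugs reaches 0; allowable increase = 78 L.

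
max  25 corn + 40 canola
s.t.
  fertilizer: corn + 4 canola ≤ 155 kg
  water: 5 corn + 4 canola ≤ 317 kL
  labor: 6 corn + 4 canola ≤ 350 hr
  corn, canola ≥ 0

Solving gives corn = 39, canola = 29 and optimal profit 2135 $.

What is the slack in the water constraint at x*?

water used = 5·39 + 4·29 = 311; slack = 317 − 311 = 6.

6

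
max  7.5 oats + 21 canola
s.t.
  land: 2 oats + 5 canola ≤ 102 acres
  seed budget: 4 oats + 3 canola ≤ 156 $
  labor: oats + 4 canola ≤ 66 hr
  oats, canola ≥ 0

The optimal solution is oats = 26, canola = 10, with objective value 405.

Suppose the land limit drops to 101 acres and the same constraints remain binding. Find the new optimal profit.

Binding: land and labor. Non-binding: seed budget (22 unused).
By complementary slackness, y = 0 for the non-binding constraint.
The binding rows give the dual system: 2·y_land + 1·y_labor = 7.5 and 5·y_land + 4·y_labor = 21.
→ y_land = 3 and y_labor = 1.5.
Δz = y_land·Δb = 3 × (-1) = -3, so new z* = 405 − 3 = 402.

402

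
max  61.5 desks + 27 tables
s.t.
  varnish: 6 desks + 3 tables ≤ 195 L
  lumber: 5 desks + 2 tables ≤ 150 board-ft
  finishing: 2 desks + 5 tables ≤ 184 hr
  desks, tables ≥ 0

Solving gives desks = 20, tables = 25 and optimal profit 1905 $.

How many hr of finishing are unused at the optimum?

finishing used = 2·20 + 5·25 = 165; slack = 184 − 165 = 19.

19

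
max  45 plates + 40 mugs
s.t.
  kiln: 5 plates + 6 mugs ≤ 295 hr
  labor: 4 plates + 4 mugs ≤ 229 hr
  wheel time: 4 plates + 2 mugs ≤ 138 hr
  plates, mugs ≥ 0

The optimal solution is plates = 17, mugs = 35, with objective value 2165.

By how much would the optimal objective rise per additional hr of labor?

0

Binding: kiln and wheel time. Non-binding: labor (21 unused).
By complementary slackness, y = 0 for the non-binding constraint.
Dual feasibility on the basic columns requires 5·y_kiln + 4·y_wheel time = 45, 6·y_kiln + 2·y_wheel time = 40.
This yields shadow prices y_kiln = 5, y_wheel time = 5.
Shadow price of labor = 0.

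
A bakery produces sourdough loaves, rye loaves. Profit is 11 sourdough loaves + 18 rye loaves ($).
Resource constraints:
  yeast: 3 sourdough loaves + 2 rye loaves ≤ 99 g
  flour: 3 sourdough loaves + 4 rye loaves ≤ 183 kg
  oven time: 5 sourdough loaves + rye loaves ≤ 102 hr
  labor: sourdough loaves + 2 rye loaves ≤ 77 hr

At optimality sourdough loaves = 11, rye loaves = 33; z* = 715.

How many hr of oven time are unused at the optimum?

oven time used = 5·11 + 1·33 = 88; slack = 102 − 88 = 14.

14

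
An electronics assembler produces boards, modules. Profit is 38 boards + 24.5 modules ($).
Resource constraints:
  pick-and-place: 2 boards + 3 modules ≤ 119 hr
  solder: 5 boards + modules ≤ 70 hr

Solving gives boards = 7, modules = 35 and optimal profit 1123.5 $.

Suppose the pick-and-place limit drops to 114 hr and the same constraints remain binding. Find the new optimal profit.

1091

At the optimum: pick-and-place uses 119 of 119 (binding); solder uses 70 of 70 (binding).
Dual feasibility on the basic columns requires 2·y_pick-and-place + 5·y_solder = 38, 3·y_pick-and-place + 1·y_solder = 24.5.
This yields shadow prices y_pick-and-place = 6.5, y_solder = 5.
Δz = y_pick-and-place·Δb = 6.5 × (-5) = -32.5, so new z* = 1123.5 − 32.5 = 1091.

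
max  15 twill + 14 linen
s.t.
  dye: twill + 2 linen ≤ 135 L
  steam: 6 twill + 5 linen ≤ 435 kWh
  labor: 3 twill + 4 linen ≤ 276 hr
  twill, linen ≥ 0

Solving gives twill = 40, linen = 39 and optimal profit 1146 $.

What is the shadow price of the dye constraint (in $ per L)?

0

At the optimum: dye uses 118 of 135 (slack = 17); steam uses 435 of 435 (binding); labor uses 276 of 276 (binding).
By complementary slackness, y = 0 for the non-binding constraint.
From A_Bᵀ y = c: 6·y_steam + 3·y_labor = 15; 5·y_steam + 4·y_labor = 14.
Solving: y_steam = 2, y_labor = 1.
Shadow price of dye = 0.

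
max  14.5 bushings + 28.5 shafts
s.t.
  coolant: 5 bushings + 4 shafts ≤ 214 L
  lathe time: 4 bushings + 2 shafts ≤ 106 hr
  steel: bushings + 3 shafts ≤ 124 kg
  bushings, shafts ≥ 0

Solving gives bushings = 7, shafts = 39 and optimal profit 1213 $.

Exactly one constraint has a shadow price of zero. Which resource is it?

coolant: 191/214 (slack 23)
lathe time: 106/106 (binding)
steel: 124/124 (binding)
By complementary slackness, a constraint with positive slack has shadow price 0 → coolant.

coolant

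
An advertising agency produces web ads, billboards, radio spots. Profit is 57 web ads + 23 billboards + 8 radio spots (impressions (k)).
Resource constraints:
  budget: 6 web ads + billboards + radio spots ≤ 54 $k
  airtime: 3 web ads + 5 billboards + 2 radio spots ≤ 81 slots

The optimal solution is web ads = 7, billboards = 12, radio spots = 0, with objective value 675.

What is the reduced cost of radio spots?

-6

Check each constraint at x*: budget 54/54 (tight); airtime 81/81 (tight).
From A_Bᵀ y = c: 6·y_budget + 3·y_airtime = 57; 1·y_budget + 5·y_airtime = 23.
This yields shadow prices y_budget = 8, y_airtime = 3.
Reduced cost of radio spots: c₃ − yᵀa₃ = 8 − (8·1 + 3·2) = 8 − 14 = -6.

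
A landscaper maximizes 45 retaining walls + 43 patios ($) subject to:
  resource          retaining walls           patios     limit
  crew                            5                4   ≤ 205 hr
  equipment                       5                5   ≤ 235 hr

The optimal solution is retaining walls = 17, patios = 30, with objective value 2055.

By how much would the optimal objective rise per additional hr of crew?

At the optimum: crew uses 205 of 205 (binding); equipment uses 235 of 235 (binding).
The binding rows give the dual system: 5·y_crew + 5·y_equipment = 45 and 4·y_crew + 5·y_equipment = 43.
This yields shadow prices y_crew = 2, y_equipment = 7.
Shadow price of crew = 2.

2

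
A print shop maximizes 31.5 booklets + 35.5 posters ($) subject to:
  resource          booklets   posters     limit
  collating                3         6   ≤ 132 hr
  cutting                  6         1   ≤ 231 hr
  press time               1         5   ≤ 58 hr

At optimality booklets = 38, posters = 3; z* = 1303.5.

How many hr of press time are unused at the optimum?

press time used = 1·38 + 5·3 = 53; slack = 58 − 53 = 5.

5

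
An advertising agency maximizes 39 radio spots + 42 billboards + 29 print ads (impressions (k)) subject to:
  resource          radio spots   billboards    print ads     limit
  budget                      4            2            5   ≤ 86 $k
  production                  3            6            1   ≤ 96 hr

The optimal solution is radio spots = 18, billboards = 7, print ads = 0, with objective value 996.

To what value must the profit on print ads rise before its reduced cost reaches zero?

35

Both budget and production are binding at x*.
Dual feasibility on the basic columns requires 4·y_budget + 3·y_production = 39, 2·y_budget + 6·y_production = 42.
This yields shadow prices y_budget = 6, y_production = 5.
print ads enters the basis when its profit ≥ yᵀa₃ = 6·5 + 5·1 = 35.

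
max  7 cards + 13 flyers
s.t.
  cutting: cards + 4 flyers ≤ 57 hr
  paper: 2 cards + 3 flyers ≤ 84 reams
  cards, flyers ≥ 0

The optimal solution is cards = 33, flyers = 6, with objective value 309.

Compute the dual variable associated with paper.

Check each constraint at x*: cutting 57/57 (tight); paper 84/84 (tight).
The binding rows give the dual system: 1·y_cutting + 2·y_paper = 7 and 4·y_cutting + 3·y_paper = 13.
→ y_cutting = 1 and y_paper = 3.
Shadow price of paper = 3.

3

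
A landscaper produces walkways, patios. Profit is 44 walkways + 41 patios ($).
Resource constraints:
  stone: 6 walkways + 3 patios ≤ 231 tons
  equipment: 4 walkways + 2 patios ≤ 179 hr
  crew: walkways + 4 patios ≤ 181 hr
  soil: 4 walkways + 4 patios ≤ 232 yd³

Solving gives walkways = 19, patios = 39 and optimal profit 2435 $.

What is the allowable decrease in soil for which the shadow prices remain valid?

Binding constraints: stone, soil. The basis is B = [[6,3],[4,4]] with det 12.
Per unit decrease in soil, x* moves by d = (0.25, -0.5).
The basis stays optimal until patios reaches 0; allowable decrease = 78 yd³.

78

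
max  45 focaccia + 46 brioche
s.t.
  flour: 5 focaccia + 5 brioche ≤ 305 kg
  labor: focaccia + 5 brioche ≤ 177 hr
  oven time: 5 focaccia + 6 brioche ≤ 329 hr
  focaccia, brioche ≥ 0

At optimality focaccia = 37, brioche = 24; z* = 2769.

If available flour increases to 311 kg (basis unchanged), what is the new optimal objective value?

At the optimum: flour uses 305 of 305 (binding); labor uses 157 of 177 (slack = 20); oven time uses 329 of 329 (binding).
Slack constraints have shadow price 0 (complementary slackness).
From A_Bᵀ y = c: 5·y_flour + 5·y_oven time = 45; 5·y_flour + 6·y_oven time = 46.
Solving: y_flour = 8, y_oven time = 1.
Δz = y_flour·Δb = 8 × (6) = 48, so new z* = 2769 + 48 = 2817.

2817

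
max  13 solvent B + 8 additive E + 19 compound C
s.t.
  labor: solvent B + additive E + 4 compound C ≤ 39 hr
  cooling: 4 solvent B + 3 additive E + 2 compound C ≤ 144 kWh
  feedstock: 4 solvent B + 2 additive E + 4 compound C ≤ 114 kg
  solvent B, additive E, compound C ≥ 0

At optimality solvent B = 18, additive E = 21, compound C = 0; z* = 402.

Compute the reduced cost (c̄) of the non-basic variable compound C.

Binding: labor and feedstock. Non-binding: cooling (9 unused).
Slack constraints have shadow price 0 (complementary slackness).
From A_Bᵀ y = c: 1·y_labor + 4·y_feedstock = 13; 1·y_labor + 2·y_feedstock = 8.
Solving: y_labor = 3, y_feedstock = 2.5.
Reduced cost of compound C: c₃ − yᵀa₃ = 19 − (3·4 + 2.5·4) = 19 − 22 = -3.

-3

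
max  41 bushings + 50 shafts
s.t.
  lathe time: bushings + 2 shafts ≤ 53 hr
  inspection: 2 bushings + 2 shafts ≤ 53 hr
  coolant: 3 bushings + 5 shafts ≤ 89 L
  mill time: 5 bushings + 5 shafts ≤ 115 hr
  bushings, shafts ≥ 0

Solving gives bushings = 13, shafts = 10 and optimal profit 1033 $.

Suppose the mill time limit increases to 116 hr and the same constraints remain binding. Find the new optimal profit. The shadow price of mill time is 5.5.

1038.5

Δb = 1, so new z* = 1033 + (5.5)·(1) = 1033 + 5.5 = 1038.5.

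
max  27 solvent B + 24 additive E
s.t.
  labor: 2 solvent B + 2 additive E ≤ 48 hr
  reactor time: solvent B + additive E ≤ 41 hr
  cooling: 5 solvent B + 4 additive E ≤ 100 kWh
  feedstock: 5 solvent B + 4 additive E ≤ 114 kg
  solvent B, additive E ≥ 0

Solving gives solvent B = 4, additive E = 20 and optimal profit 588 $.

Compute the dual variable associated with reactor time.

Binding: labor and cooling. Non-binding: reactor time (17 unused), feedstock (14 unused).
Since reactor time, feedstock are not tight, their duals are 0.
The binding rows give the dual system: 2·y_labor + 5·y_cooling = 27 and 2·y_labor + 4·y_cooling = 24.
→ y_labor = 6 and y_cooling = 3.
Shadow price of reactor time = 0.

0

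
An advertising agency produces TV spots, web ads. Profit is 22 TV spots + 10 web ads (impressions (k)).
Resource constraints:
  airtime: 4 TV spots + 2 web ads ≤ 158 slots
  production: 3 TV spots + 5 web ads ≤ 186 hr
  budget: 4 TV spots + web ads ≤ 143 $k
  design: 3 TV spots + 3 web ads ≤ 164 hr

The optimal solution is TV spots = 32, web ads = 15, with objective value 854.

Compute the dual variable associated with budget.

1

Binding: airtime and budget. Non-binding: production (15 unused), design (23 unused).
Since production, design are not tight, their duals are 0.
From A_Bᵀ y = c: 4·y_airtime + 4·y_budget = 22; 2·y_airtime + 1·y_budget = 10.
This yields shadow prices y_airtime = 4.5, y_budget = 1.
Shadow price of budget = 1.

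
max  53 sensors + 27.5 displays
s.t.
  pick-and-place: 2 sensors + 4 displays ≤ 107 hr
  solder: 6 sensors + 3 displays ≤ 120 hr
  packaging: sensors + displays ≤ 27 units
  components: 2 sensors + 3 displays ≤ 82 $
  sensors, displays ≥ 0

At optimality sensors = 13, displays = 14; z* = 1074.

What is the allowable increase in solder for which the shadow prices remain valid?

42

Binding constraints: solder, packaging. The basis is B = [[6,3],[1,1]] with det 3.
Per unit increase in solder, x* moves by d = (0.3333, -0.3333).
The basis stays optimal until displays reaches 0; allowable increase = 42 hr.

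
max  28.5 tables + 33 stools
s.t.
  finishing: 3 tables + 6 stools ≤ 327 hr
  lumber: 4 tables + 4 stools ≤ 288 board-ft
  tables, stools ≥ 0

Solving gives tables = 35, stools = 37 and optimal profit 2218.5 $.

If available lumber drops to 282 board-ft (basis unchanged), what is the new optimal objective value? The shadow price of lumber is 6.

2182.5

Δb = -6, so new z* = 2218.5 + (6)·(-6) = 2218.5 − 36 = 2182.5.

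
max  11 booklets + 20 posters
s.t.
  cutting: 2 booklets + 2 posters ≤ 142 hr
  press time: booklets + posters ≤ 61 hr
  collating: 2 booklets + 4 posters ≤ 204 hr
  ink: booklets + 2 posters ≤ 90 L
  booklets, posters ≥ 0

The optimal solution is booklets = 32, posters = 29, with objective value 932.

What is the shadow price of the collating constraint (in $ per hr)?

At the optimum: cutting uses 122 of 142 (slack = 20); press time uses 61 of 61 (binding); collating uses 180 of 204 (slack = 24); ink uses 90 of 90 (binding).
Slack constraints have shadow price 0 (complementary slackness).
Dual feasibility on the basic columns requires 1·y_press time + 1·y_ink = 11, 1·y_press time + 2·y_ink = 20.
Solving: y_press time = 2, y_ink = 9.
Shadow price of collating = 0.

0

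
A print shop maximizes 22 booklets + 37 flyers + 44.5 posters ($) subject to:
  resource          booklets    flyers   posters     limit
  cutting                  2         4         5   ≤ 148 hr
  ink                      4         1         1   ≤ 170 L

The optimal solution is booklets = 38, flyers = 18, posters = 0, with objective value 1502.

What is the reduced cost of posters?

-1.5

Both cutting and ink are binding at x*.
From A_Bᵀ y = c: 2·y_cutting + 4·y_ink = 22; 4·y_cutting + 1·y_ink = 37.
This yields shadow prices y_cutting = 9, y_ink = 1.
Reduced cost of posters: c₃ − yᵀa₃ = 44.5 − (9·5 + 1·1) = 44.5 − 46 = -1.5.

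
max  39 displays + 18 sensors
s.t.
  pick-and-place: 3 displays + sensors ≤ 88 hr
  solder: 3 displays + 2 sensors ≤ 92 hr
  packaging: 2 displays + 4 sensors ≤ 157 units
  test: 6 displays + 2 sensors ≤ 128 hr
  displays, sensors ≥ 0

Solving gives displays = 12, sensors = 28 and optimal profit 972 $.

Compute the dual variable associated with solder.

Check each constraint at x*: pick-and-place 64/88 (slack 24); solder 92/92 (tight); packaging 136/157 (slack 21); test 128/128 (tight).
Slack constraints have shadow price 0 (complementary slackness).
The binding rows give the dual system: 3·y_solder + 6·y_test = 39 and 2·y_solder + 2·y_test = 18.
Solving: y_solder = 5, y_test = 4.
Shadow price of solder = 5.

5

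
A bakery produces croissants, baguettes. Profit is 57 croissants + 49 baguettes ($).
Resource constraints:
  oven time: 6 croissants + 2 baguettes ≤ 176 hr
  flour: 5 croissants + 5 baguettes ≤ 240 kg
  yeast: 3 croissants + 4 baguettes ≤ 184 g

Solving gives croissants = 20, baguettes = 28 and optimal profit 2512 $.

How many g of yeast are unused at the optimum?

12

yeast used = 3·20 + 4·28 = 172; slack = 184 − 172 = 12.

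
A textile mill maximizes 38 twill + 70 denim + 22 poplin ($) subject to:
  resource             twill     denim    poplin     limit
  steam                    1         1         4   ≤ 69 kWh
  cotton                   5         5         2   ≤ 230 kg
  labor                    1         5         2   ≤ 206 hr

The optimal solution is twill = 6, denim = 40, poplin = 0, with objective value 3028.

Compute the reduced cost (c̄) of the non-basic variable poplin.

-6

At the optimum: steam uses 46 of 69 (slack = 23); cotton uses 230 of 230 (binding); labor uses 206 of 206 (binding).
By complementary slackness, y = 0 for the non-binding constraint.
The binding rows give the dual system: 5·y_cotton + 1·y_labor = 38 and 5·y_cotton + 5·y_labor = 70.
This yields shadow prices y_cotton = 6, y_labor = 8.
Reduced cost of poplin: c₃ − yᵀa₃ = 22 − (6·2 + 8·2) = 22 − 28 = -6.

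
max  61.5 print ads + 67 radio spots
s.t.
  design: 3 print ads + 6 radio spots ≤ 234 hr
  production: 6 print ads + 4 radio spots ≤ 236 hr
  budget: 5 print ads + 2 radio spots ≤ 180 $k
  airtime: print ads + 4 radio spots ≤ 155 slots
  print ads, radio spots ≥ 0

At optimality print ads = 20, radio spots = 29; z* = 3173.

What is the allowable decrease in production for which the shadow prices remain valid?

76

Binding constraints: design, production. The basis is B = [[3,6],[6,4]] with det -24.
Per unit decrease in production, x* moves by d = (-0.25, 0.125).
The basis stays optimal until airtime becomes binding; allowable decrease = 76 hr.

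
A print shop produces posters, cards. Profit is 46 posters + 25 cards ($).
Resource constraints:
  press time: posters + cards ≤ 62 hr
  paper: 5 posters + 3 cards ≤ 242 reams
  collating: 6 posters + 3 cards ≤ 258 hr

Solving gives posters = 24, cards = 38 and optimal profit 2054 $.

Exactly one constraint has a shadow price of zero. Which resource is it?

press time: 62/62 (binding)
paper: 234/242 (slack 8)
collating: 258/258 (binding)
By complementary slackness, a constraint with positive slack has shadow price 0 → paper.

paper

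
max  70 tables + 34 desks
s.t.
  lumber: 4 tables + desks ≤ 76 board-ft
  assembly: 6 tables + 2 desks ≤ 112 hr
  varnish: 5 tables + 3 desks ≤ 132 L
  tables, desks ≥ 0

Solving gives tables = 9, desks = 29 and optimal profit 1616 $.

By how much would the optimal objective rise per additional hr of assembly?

5

At the optimum: lumber uses 65 of 76 (slack = 11); assembly uses 112 of 112 (binding); varnish uses 132 of 132 (binding).
Slack constraints have shadow price 0 (complementary slackness).
Dual feasibility on the basic columns requires 6·y_assembly + 5·y_varnish = 70, 2·y_assembly + 3·y_varnish = 34.
Solving: y_assembly = 5, y_varnish = 8.
Shadow price of assembly = 5.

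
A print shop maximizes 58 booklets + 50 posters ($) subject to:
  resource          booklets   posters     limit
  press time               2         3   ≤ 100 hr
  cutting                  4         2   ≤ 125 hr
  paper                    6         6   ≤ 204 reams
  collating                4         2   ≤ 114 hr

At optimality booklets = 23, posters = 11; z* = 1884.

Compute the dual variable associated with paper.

Check each constraint at x*: press time 79/100 (slack 21); cutting 114/125 (slack 11); paper 204/204 (tight); collating 114/114 (tight).
By complementary slackness, y = 0 for the non-binding constraints.
The binding rows give the dual system: 6·y_paper + 4·y_collating = 58 and 6·y_paper + 2·y_collating = 50.
→ y_paper = 7 and y_collating = 4.
Shadow price of paper = 7.

7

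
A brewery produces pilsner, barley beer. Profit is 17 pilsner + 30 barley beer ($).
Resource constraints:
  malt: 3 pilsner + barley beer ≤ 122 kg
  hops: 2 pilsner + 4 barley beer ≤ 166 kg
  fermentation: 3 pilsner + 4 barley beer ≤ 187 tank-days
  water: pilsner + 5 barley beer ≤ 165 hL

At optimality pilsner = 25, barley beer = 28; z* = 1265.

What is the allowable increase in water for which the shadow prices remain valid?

11

Binding constraints: fermentation, water. The basis is B = [[3,4],[1,5]] with det 11.
Per unit increase in water, x* moves by d = (-0.3636, 0.2727).
The basis stays optimal until hops becomes binding; allowable increase = 11 hL.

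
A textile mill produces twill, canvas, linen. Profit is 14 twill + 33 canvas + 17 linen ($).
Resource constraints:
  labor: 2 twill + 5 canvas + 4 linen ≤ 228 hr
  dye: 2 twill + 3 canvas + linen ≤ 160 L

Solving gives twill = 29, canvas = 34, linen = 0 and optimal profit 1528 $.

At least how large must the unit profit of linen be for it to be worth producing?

At the optimum: labor uses 228 of 228 (binding); dye uses 160 of 160 (binding).
The binding rows give the dual system: 2·y_labor + 2·y_dye = 14 and 5·y_labor + 3·y_dye = 33.
This yields shadow prices y_labor = 6, y_dye = 1.
linen enters the basis when its profit ≥ yᵀa₃ = 6·4 + 1·1 = 25.

25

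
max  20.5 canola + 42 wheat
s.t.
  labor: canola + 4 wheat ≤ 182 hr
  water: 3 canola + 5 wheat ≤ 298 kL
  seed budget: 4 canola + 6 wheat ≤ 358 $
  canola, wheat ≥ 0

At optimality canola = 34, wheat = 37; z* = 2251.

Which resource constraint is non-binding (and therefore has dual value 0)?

labor: 182/182 (binding)
water: 287/298 (slack 11)
seed budget: 358/358 (binding)
By complementary slackness, a constraint with positive slack has shadow price 0 → water.

water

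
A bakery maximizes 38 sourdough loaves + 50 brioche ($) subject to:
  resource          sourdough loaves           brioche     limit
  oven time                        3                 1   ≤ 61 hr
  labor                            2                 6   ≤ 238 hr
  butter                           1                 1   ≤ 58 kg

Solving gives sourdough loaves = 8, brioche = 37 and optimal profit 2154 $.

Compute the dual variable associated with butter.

Check each constraint at x*: oven time 61/61 (tight); labor 238/238 (tight); butter 45/58 (slack 13).
Slack constraints have shadow price 0 (complementary slackness).
Dual feasibility on the basic columns requires 3·y_oven time + 2·y_labor = 38, 1·y_oven time + 6·y_labor = 50.
Solving: y_oven time = 8, y_labor = 7.
Shadow price of butter = 0.

0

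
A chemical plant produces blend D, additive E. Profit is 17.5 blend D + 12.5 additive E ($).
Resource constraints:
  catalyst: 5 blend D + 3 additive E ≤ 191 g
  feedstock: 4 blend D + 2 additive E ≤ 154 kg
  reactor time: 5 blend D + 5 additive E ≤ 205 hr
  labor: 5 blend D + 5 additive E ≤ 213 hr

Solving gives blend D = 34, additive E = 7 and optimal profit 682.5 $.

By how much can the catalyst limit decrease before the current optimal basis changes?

Binding constraints: catalyst, reactor time. The basis is B = [[5,3],[5,5]] with det 10.
Per unit decrease in catalyst, x* moves by d = (-0.5, 0.5).
The basis stays optimal until blend D reaches 0; allowable decrease = 68 g.

68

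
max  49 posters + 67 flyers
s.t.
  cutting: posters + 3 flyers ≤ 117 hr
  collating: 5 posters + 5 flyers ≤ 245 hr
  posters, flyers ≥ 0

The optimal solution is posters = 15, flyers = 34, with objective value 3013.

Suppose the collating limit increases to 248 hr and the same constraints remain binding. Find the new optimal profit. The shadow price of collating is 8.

Δb = 3, so new z* = 3013 + (8)·(3) = 3013 + 24 = 3037.

3037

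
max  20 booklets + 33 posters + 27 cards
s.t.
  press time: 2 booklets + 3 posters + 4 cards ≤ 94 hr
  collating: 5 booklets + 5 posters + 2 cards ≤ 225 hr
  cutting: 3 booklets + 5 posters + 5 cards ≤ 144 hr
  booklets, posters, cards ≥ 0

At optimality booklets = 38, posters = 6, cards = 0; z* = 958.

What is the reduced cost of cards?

Binding: press time and cutting. Non-binding: collating (5 unused).
Slack constraints have shadow price 0 (complementary slackness).
The binding rows give the dual system: 2·y_press time + 3·y_cutting = 20 and 3·y_press time + 5·y_cutting = 33.
→ y_press time = 1 and y_cutting = 6.
Reduced cost of cards: c₃ − yᵀa₃ = 27 − (1·4 + 6·5) = 27 − 34 = -7.

-7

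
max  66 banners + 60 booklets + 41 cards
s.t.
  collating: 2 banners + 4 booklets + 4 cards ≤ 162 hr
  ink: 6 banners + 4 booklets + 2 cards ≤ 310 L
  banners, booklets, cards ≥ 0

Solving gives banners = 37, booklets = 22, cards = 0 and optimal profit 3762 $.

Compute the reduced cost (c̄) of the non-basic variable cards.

Check each constraint at x*: collating 162/162 (tight); ink 310/310 (tight).
From A_Bᵀ y = c: 2·y_collating + 6·y_ink = 66; 4·y_collating + 4·y_ink = 60.
Solving: y_collating = 6, y_ink = 9.
Reduced cost of cards: c₃ − yᵀa₃ = 41 − (6·4 + 9·2) = 41 − 42 = -1.

-1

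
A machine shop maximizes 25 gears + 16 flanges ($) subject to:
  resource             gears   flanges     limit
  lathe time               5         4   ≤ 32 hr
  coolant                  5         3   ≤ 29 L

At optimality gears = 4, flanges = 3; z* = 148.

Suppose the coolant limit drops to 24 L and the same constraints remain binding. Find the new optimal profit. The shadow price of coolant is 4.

128

Δb = -5, so new z* = 148 + (4)·(-5) = 148 − 20 = 128.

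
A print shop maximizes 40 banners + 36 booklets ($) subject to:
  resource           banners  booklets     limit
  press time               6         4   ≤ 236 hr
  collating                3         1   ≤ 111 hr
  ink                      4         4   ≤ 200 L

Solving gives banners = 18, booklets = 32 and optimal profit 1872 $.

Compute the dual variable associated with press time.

Check each constraint at x*: press time 236/236 (tight); collating 86/111 (slack 25); ink 200/200 (tight).
Since collating is not tight, its dual is 0.
Dual feasibility on the basic columns requires 6·y_press time + 4·y_ink = 40, 4·y_press time + 4·y_ink = 36.
This yields shadow prices y_press time = 2, y_ink = 7.
Shadow price of press time = 2.

2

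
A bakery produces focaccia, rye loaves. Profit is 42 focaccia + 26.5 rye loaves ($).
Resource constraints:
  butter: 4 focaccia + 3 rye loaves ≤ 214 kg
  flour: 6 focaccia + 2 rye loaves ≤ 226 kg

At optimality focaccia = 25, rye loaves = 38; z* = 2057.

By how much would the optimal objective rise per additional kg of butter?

7.5

Check each constraint at x*: butter 214/214 (tight); flour 226/226 (tight).
From A_Bᵀ y = c: 4·y_butter + 6·y_flour = 42; 3·y_butter + 2·y_flour = 26.5.
Solving: y_butter = 7.5, y_flour = 2.
Shadow price of butter = 7.5.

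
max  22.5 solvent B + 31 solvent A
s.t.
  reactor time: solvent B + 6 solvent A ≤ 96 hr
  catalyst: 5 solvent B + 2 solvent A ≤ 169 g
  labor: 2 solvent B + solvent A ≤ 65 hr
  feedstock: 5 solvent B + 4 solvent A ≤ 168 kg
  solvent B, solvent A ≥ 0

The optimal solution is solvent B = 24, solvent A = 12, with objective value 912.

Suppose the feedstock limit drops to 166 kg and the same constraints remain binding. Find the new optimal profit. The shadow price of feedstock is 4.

Δb = -2, so new z* = 912 + (4)·(-2) = 912 − 8 = 904.

904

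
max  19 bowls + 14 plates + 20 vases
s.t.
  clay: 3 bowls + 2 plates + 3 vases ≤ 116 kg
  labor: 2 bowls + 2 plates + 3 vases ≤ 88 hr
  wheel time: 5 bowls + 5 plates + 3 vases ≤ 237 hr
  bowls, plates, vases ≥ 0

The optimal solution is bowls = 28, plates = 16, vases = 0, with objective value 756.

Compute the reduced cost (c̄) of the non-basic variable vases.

-1

Check each constraint at x*: clay 116/116 (tight); labor 88/88 (tight); wheel time 220/237 (slack 17).
By complementary slackness, y = 0 for the non-binding constraint.
From A_Bᵀ y = c: 3·y_clay + 2·y_labor = 19; 2·y_clay + 2·y_labor = 14.
→ y_clay = 5 and y_labor = 2.
Reduced cost of vases: c₃ − yᵀa₃ = 20 − (5·3 + 2·3) = 20 − 21 = -1.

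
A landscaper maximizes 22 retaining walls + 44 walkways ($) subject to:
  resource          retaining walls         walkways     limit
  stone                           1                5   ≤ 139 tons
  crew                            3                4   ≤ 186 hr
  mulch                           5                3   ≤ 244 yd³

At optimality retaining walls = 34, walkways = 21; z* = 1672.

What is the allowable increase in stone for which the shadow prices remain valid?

Binding constraints: stone, crew. The basis is B = [[1,5],[3,4]] with det -11.
Per unit increase in stone, x* moves by d = (-0.3636, 0.2727).
The basis stays optimal until retaining walls reaches 0; allowable increase = 93.5 tons.

93.5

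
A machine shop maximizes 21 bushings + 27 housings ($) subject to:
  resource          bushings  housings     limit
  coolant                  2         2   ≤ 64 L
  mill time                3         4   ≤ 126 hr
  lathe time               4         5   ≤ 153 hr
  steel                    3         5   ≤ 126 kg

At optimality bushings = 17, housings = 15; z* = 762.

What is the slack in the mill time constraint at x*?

mill time used = 3·17 + 4·15 = 111; slack = 126 − 111 = 15.

15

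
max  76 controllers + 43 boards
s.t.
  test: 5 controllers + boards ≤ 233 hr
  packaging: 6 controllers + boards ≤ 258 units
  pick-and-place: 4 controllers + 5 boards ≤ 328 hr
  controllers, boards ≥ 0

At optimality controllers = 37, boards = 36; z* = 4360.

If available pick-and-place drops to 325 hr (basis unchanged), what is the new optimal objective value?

4339

At the optimum: test uses 221 of 233 (slack = 12); packaging uses 258 of 258 (binding); pick-and-place uses 328 of 328 (binding).
Since test is not tight, its dual is 0.
The binding rows give the dual system: 6·y_packaging + 4·y_pick-and-place = 76 and 1·y_packaging + 5·y_pick-and-place = 43.
Solving: y_packaging = 8, y_pick-and-place = 7.
Δz = y_pick-and-place·Δb = 7 × (-3) = -21, so new z* = 4360 − 21 = 4339.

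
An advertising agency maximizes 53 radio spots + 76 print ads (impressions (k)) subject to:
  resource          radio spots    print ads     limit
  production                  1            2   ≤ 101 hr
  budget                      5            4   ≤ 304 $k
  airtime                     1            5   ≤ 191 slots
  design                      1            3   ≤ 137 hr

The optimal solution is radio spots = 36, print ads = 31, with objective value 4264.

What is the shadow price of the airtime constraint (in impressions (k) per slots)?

8

At the optimum: production uses 98 of 101 (slack = 3); budget uses 304 of 304 (binding); airtime uses 191 of 191 (binding); design uses 129 of 137 (slack = 8).
Since production, design are not tight, their duals are 0.
Dual feasibility on the basic columns requires 5·y_budget + 1·y_airtime = 53, 4·y_budget + 5·y_airtime = 76.
Solving: y_budget = 9, y_airtime = 8.
Shadow price of airtime = 8.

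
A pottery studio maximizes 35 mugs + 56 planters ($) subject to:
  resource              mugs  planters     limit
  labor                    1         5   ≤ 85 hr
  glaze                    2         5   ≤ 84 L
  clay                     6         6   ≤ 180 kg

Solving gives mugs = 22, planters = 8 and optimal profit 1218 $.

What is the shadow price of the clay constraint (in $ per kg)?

Check each constraint at x*: labor 62/85 (slack 23); glaze 84/84 (tight); clay 180/180 (tight).
By complementary slackness, y = 0 for the non-binding constraint.
From A_Bᵀ y = c: 2·y_glaze + 6·y_clay = 35; 5·y_glaze + 6·y_clay = 56.
This yields shadow prices y_glaze = 7, y_clay = 3.5.
Shadow price of clay = 3.5.

3.5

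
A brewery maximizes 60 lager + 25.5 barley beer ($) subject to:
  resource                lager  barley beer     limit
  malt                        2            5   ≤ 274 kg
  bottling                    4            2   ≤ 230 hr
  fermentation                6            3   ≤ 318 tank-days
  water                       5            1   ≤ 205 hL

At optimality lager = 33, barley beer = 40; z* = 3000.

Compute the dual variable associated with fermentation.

7.5

Check each constraint at x*: malt 266/274 (slack 8); bottling 212/230 (slack 18); fermentation 318/318 (tight); water 205/205 (tight).
By complementary slackness, y = 0 for the non-binding constraints.
Dual feasibility on the basic columns requires 6·y_fermentation + 5·y_water = 60, 3·y_fermentation + 1·y_water = 25.5.
→ y_fermentation = 7.5 and y_water = 3.
Shadow price of fermentation = 7.5.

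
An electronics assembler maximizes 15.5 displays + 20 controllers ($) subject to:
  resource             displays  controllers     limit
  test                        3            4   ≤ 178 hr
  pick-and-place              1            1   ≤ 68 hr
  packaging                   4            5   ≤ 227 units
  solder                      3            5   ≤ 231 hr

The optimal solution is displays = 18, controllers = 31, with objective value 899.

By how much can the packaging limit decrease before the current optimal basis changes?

Binding constraints: test, packaging. The basis is B = [[3,4],[4,5]] with det -1.
Per unit decrease in packaging, x* moves by d = (-4, 3).
The basis stays optimal until displays reaches 0; allowable decrease = 4.5 units.

4.5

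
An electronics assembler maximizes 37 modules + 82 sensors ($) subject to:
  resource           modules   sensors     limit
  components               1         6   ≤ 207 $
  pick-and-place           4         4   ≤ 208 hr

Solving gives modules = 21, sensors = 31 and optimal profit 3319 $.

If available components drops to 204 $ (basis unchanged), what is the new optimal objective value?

Both components and pick-and-place are binding at x*.
From A_Bᵀ y = c: 1·y_components + 4·y_pick-and-place = 37; 6·y_components + 4·y_pick-and-place = 82.
Solving: y_components = 9, y_pick-and-place = 7.
Δz = y_components·Δb = 9 × (-3) = -27, so new z* = 3319 − 27 = 3292.

3292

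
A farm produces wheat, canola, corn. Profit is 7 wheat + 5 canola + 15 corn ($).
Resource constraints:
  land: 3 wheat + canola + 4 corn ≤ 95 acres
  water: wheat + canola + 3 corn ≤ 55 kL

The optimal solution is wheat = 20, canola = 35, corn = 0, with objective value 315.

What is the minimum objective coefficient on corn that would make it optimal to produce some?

Both land and water are binding at x*.
Dual feasibility on the basic columns requires 3·y_land + 1·y_water = 7, 1·y_land + 1·y_water = 5.
Solving: y_land = 1, y_water = 4.
corn enters the basis when its profit ≥ yᵀa₃ = 1·4 + 4·3 = 16.

16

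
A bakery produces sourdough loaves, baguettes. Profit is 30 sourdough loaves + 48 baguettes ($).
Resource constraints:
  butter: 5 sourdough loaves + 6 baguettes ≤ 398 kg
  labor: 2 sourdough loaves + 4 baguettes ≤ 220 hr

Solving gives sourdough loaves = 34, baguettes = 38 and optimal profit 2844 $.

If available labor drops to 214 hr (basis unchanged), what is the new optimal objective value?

2799

Check each constraint at x*: butter 398/398 (tight); labor 220/220 (tight).
The binding rows give the dual system: 5·y_butter + 2·y_labor = 30 and 6·y_butter + 4·y_labor = 48.
This yields shadow prices y_butter = 3, y_labor = 7.5.
Δz = y_labor·Δb = 7.5 × (-6) = -45, so new z* = 2844 − 45 = 2799.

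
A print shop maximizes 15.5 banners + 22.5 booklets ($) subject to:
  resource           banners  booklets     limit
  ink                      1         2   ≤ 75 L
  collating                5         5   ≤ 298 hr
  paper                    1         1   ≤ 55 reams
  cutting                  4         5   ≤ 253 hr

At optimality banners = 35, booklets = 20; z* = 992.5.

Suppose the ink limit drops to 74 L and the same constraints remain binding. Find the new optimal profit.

985.5

At the optimum: ink uses 75 of 75 (binding); collating uses 275 of 298 (slack = 23); paper uses 55 of 55 (binding); cutting uses 240 of 253 (slack = 13).
Since collating, cutting are not tight, their duals are 0.
From A_Bᵀ y = c: 1·y_ink + 1·y_paper = 15.5; 2·y_ink + 1·y_paper = 22.5.
Solving: y_ink = 7, y_paper = 8.5.
Δz = y_ink·Δb = 7 × (-1) = -7, so new z* = 992.5 − 7 = 985.5.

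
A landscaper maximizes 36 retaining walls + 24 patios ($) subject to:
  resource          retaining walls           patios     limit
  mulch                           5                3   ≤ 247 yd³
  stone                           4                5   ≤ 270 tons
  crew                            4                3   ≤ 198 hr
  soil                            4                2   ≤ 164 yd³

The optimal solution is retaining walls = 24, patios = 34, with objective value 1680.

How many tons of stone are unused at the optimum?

stone used = 4·24 + 5·34 = 266; slack = 270 − 266 = 4.

4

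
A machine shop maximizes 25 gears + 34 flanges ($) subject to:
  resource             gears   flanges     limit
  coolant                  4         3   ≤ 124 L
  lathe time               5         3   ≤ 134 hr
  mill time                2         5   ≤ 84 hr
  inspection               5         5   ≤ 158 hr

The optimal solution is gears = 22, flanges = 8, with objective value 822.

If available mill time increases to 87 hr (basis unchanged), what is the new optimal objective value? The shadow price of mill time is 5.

837

Δb = 3, so new z* = 822 + (5)·(3) = 822 + 15 = 837.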